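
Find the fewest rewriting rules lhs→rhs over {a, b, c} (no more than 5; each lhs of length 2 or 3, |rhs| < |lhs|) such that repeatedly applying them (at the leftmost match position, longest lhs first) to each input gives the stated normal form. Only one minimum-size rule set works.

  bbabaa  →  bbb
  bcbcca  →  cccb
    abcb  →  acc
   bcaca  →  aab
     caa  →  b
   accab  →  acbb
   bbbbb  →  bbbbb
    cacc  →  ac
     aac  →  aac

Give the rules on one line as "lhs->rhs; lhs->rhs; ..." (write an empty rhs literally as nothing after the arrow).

ba->b; bc->a; bcb->cc; ca->b

  | bbabaa => bbbaa => bbba => bbb
  | bcbcca => cccca => cccb
  | abcb => acc
  | bcaca => aaca => aab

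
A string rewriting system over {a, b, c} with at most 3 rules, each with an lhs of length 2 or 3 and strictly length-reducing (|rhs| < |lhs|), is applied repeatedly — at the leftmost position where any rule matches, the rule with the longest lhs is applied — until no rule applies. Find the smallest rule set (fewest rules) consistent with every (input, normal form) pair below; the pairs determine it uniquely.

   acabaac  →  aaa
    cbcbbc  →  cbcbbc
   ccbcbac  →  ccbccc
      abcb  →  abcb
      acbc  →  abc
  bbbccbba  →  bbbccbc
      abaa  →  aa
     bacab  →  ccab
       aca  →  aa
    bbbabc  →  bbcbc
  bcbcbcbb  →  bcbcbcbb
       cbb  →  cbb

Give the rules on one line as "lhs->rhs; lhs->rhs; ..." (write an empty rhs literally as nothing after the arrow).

ac->a; ba->c

  | acabaac => aabaac => aacac => aaac => aaa
  | cbcbbc
  | ccbcbac => ccbccc
  | abcb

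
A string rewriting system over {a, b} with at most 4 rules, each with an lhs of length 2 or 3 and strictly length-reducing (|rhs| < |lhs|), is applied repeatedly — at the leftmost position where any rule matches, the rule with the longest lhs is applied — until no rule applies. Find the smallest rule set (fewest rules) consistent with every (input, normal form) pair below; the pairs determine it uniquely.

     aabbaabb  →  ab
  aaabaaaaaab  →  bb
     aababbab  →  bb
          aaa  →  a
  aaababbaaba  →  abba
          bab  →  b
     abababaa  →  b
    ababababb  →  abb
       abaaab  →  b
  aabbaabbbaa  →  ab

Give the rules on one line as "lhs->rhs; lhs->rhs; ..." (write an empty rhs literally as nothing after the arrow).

aa->; baa->ab; bab->b; bbb->ab

  | aabbaabb => bbaabb => babbb => bbb => ab
  | aaabaaaaaab => abaaaaaab => aabaaaab => baaaab => abaab => aabb => bb
  | aababbab => babbab => bbab => bb
  | aaa => a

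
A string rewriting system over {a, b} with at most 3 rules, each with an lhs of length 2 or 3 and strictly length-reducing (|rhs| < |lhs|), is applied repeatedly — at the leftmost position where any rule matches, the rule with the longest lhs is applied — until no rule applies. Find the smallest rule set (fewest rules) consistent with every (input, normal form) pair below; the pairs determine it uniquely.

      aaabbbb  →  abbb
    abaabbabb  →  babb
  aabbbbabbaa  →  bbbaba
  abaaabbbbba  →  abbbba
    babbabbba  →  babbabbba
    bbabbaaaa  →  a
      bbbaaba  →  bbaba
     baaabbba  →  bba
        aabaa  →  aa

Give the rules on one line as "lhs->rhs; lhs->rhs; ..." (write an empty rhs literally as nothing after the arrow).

  | aaabbbb => abbb
  | abaabbabb => aabbabb => babb
  | aabbbbabbaa => bbbabbaa => bbbaba
  | abaaabbbbba => aaabbbbba => abbbba

aab->; baa->a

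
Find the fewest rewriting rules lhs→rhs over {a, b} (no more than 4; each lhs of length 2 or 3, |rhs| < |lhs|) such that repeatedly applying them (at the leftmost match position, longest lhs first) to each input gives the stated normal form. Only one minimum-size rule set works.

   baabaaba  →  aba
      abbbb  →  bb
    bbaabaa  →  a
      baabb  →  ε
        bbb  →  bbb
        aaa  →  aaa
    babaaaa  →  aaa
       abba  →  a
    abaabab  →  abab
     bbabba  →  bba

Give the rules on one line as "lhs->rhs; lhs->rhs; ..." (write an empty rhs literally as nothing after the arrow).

  | baabaaba => abaaba => aaba => aba
  | abbbb => bb
  | bbaabaa => babaa => baa => a
  | baabb => abb => ε

aab->ab; abb->; baa->a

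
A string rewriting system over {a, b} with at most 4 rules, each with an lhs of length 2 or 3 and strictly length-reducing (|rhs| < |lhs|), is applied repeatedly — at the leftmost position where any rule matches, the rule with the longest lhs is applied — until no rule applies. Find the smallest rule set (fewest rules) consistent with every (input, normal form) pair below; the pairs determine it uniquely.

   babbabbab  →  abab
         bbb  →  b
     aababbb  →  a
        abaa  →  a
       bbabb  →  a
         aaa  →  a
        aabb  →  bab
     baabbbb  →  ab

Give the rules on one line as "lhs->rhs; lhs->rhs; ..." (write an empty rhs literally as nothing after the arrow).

  | babbabbab => baabbab => bbabab => abab
  | bbb => b
  | aababbb => baabbb => bbabb => abb => a
  | abaa => abb => a

aa->b; aaa->a; aab->ba; bb->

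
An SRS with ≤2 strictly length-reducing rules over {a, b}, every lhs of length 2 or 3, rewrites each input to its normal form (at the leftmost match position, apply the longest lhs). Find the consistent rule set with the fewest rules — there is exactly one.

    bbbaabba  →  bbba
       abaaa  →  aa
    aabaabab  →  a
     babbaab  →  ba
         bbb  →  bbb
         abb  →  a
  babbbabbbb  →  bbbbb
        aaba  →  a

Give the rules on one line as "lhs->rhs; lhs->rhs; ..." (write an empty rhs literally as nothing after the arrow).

ab->a; aba->

  | bbbaabba => bbbaaba => bbba
  | abaaa => aa
  | aabaabab => aabab => ab => a
  | babbaab => babaab => bab => ba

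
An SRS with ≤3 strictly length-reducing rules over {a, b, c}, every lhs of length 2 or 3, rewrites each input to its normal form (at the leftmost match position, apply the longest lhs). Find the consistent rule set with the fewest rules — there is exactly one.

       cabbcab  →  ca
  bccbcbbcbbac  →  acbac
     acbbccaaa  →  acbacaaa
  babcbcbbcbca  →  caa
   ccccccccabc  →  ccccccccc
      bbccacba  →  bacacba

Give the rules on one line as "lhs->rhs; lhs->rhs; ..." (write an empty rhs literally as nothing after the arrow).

ab->; bc->a

  | cabbcab => cbcab => caab => ca
  | bccbcbbcbbac => acbcbbcbbac => acabbcbbac => acbcbbac => acabbac => acbac
  | acbbccaaa => acbacaaa
  | babcbcbbcbca => bcbcbbcbca => abcbbcbca => cbbcbca => cbabca => cbca => caa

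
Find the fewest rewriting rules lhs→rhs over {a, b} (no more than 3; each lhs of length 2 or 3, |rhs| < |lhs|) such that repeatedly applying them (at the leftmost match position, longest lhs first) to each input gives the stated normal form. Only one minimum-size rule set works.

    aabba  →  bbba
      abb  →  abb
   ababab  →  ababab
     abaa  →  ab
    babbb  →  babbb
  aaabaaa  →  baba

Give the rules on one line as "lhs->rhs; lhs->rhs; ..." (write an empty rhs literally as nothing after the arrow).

aa->b; baa->b

  | aabba => bbba
  | abb
  | ababab
  | abaa => ab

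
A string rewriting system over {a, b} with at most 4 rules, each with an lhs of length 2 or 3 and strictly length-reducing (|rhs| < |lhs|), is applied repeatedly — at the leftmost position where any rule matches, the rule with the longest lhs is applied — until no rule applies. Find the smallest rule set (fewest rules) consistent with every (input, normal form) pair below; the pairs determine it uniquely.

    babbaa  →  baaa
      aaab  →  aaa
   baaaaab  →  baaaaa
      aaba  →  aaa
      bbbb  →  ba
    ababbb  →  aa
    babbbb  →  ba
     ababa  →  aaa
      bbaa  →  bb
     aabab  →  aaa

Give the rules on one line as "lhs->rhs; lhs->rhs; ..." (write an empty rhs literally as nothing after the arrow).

  | babbaa => babaa => baaa
  | aaab => aaa
  | baaaaab => baaaaa
  | aaba => aaa

ab->a; bba->bb; bbb->ba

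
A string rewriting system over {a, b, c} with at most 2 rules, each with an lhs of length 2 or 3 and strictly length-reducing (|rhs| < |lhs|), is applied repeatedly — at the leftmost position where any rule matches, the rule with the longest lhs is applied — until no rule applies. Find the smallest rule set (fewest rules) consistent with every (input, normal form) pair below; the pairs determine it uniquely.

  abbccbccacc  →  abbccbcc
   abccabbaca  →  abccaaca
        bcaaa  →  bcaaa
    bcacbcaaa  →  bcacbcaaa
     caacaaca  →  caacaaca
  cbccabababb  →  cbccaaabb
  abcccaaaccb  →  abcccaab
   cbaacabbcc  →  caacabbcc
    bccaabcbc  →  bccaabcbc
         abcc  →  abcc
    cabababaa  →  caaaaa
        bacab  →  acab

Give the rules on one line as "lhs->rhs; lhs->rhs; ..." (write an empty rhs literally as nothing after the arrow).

acc->; ba->a

  | abbccbccacc => abbccbcc
  | abccabbaca => abccabaca => abccaaca
  | bcaaa
  | bcacbcaaa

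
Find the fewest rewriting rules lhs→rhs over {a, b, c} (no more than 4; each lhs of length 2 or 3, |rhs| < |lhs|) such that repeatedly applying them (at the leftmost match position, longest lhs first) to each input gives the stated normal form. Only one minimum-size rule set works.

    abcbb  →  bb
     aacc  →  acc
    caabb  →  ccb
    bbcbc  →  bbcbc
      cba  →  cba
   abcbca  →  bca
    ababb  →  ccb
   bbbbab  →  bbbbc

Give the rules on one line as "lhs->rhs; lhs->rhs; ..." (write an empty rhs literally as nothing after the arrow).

aa->a; ab->c; abc->

  | abcbb => bb
  | aacc => acc
  | caabb => cabb => ccb
  | bbcbc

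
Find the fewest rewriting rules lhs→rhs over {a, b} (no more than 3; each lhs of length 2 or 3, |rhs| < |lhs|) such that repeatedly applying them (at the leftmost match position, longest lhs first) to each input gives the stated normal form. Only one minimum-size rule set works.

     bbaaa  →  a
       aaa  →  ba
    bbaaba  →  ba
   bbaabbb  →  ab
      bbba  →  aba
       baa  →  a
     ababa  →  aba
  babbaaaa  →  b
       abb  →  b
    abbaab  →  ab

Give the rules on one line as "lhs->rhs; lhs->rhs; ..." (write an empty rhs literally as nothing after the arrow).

  | bbaaa => aaaa => baa => bb => a
  | aaa => ba
  | bbaaba => aaaba => baba => ba
  | bbaabbb => aaabbb => babbb => bbb => ab

aa->b; bab->b; bb->a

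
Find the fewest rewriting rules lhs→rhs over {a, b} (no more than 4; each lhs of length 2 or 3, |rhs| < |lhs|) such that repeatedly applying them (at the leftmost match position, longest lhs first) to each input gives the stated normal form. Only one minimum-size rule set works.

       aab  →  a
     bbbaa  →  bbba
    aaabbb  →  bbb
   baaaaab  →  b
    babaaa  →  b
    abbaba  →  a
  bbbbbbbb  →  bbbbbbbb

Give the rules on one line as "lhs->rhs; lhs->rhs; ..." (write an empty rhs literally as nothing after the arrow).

aa->a; aaa->; ab->a; bab->b

  | aab => ab => a
  | bbbaa => bbba
  | aaabbb => bbb
  | baaaaab => baab => bab => b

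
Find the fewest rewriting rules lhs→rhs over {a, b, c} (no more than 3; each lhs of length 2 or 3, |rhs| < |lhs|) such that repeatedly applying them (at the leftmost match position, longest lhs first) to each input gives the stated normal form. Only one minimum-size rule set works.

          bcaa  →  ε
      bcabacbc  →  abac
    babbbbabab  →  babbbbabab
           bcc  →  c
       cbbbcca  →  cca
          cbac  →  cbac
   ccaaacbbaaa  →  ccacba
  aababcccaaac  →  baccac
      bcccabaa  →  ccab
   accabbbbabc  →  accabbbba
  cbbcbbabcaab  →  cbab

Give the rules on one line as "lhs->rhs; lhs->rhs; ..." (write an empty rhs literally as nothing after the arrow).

aa->; bc->; cbb->cb

  | bcaa => aa => ε
  | bcabacbc => abacbc => abac
  | babbbbabab
  | bcc => c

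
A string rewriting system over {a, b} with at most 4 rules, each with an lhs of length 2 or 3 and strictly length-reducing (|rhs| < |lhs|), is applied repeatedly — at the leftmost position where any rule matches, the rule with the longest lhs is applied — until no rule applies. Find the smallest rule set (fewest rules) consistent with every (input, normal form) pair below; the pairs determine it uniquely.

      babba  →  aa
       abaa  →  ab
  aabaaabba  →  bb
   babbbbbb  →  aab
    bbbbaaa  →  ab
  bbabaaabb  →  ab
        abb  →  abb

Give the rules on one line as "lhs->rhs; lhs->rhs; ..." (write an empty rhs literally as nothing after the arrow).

  | babba => bbba => aa
  | abaa => aba => ab
  | aabaaabba => aabaabba => aababba => aabbba => aaaa => bba => bb
  | babbbbbb => bbbbbbb => abbbb => aab

aaa->bb; ba->b; bbb->a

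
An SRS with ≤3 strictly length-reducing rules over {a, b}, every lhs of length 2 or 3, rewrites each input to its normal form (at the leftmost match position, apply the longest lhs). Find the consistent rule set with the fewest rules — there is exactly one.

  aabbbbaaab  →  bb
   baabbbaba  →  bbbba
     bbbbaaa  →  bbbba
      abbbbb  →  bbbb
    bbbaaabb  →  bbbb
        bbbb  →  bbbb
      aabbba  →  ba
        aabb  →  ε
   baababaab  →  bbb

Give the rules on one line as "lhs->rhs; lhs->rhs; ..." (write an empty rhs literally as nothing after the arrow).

  | aabbbbaaab => abbbaaab => bbaaab => bbab => bb
  | baabbbaba => bbbbaba => bbbba
  | bbbbaaa => bbbba
  | abbbbb => bbbb

ab->; baa->b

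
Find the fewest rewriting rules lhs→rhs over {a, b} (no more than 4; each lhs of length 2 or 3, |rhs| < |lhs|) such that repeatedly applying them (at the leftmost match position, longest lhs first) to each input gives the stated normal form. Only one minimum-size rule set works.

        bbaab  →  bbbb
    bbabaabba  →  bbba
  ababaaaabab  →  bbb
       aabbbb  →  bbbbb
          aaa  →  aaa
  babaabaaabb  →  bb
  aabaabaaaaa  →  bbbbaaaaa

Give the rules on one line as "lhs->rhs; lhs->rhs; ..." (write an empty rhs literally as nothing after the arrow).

aab->bb; ab->; aba->ab; abb->

  | bbaab => bbbb
  | bbabaabba => bbababba => bbabbba => bbba
  | ababaaaabab => abbaaaabab => aaaabab => aabbab => bbbab => bbb
  | aabbbb => bbbbb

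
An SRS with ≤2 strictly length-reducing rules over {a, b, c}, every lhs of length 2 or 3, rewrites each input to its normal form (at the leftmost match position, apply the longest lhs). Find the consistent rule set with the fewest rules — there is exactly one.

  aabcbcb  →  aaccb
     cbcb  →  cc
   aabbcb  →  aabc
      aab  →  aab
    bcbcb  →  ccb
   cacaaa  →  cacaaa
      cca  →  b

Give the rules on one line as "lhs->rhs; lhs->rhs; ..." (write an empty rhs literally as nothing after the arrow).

bcb->c; cca->b

  | aabcbcb => aaccb
  | cbcb => cc
  | aabbcb => aabc
  | aab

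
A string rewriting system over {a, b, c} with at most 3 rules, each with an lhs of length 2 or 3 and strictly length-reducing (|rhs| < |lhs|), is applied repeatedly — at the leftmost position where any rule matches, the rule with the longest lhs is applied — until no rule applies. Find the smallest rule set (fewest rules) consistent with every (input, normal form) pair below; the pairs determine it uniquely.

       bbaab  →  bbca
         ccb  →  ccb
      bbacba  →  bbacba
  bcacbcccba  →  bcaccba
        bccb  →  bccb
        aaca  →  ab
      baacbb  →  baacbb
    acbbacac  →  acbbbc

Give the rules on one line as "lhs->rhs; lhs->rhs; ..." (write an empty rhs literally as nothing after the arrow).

  | bbaab => bbca
  | ccb
  | bbacba
  | bcacbcccba => bcaccba

aab->ca; aca->b; cbc->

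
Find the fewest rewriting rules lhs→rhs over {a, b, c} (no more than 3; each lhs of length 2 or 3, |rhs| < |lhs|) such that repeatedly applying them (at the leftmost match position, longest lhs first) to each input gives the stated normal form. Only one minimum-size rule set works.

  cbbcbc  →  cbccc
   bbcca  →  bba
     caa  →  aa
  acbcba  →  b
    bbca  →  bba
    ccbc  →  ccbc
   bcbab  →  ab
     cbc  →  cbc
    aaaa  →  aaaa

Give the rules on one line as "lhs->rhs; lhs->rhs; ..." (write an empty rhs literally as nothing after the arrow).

  | cbbcbc => cbccc
  | bbcca => bbca => bba
  | caa => aa
  | acbcba => accca => acca => aca => b

aca->b; bcb->cc; ca->a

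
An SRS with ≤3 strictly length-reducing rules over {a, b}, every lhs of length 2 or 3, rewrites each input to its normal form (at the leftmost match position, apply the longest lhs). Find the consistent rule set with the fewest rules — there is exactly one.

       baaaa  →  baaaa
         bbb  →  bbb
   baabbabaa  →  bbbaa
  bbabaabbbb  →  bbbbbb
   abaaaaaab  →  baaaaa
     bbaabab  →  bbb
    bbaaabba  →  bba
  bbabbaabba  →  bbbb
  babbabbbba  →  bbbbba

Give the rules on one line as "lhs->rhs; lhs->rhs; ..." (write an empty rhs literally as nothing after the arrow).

  | baaaa
  | bbb
  | baabbabaa => bababaa => bbbaa
  | bbabaabbbb => bbbabbbb => bbbbbb

ab->a; aba->b; abb->b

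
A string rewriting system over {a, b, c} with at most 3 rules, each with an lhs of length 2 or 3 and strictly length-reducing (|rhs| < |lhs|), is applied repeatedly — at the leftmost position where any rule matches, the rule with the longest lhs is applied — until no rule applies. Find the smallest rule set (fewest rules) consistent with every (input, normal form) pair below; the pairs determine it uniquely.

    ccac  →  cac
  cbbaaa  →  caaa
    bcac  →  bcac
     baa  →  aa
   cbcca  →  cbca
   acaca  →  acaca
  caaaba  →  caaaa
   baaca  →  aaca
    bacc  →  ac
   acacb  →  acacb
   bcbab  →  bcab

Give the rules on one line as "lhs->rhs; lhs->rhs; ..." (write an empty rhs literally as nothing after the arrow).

  | ccac => cac
  | cbbaaa => cbaaa => caaa
  | bcac
  | baa => aa

ba->a; cc->c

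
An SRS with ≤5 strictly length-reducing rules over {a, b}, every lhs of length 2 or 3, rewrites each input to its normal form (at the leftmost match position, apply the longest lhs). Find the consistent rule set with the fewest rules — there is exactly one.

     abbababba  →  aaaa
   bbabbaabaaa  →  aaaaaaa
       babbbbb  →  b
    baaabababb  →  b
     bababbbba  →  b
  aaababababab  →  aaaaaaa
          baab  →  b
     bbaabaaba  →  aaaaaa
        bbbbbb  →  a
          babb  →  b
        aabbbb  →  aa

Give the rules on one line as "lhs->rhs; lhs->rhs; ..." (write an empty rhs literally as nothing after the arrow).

ab->a; ba->b; bab->ba; bb->a

  | abbababba => abababba => aababba => aaabba => aaaba => aaaa
  | bbabbaabaaa => aabbaabaaa => aabaabaaa => aaaabaaa => aaaaaaa
  | babbbbb => babbbb => babbb => babb => bab => ba => b
  | baaabababb => baabababb => babababb => baababb => bababb => baabb => babb => bab => ba => b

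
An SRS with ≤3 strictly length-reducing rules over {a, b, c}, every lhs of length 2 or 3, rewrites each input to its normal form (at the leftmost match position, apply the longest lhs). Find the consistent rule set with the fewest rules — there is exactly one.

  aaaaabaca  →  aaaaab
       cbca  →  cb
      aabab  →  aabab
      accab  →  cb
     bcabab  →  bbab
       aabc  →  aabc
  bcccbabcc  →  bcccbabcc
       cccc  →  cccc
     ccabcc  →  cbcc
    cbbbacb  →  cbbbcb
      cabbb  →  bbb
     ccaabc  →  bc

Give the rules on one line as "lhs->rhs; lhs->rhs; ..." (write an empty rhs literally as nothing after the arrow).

  | aaaaabaca => aaaaabca => aaaaab
  | cbca => cb
  | aabab
  | accab => ccab => cb

ac->c; ca->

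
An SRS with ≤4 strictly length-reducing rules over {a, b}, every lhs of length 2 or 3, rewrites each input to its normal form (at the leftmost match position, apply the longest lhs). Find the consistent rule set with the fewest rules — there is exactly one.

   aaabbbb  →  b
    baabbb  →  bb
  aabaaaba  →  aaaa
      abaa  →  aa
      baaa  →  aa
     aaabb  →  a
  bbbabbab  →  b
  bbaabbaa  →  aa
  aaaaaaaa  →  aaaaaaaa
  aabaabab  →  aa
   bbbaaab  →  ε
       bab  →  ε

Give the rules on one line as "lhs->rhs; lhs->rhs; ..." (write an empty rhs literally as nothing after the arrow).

  | aaabbbb => aabbb => abb => b
  | baabbb => abbb => bb
  | aabaaaba => aaaaba => aaaa
  | abaa => aa

ab->; ba->; bab->ba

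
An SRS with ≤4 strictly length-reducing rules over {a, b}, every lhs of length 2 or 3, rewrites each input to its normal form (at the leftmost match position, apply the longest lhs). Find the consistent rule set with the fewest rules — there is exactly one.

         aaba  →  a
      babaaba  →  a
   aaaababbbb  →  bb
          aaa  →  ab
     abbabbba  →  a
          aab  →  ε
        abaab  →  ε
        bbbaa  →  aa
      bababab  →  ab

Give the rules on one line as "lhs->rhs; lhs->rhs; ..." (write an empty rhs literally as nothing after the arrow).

  | aaba => a
  | babaaba => abaaba => aaaba => abba => a
  | aaaababbbb => abababbbb => aababbbb => abbbb => bb
  | aaa => ab

aaa->ab; aab->; abb->; ba->a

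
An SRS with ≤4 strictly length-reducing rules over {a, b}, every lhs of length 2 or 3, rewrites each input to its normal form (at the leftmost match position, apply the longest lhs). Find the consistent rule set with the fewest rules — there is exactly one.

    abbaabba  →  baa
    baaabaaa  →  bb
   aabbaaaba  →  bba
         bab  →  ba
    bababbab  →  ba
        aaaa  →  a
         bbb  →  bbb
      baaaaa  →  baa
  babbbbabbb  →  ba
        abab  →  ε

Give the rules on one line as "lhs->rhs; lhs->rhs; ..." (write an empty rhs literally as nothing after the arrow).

aaa->; aab->ab; ab->; bab->ba

  | abbaabba => baabba => babba => baba => baa
  | baaabaaa => bbaaa => bb
  | aabbaaaba => abbaaaba => baaaba => bba
  | bab => ba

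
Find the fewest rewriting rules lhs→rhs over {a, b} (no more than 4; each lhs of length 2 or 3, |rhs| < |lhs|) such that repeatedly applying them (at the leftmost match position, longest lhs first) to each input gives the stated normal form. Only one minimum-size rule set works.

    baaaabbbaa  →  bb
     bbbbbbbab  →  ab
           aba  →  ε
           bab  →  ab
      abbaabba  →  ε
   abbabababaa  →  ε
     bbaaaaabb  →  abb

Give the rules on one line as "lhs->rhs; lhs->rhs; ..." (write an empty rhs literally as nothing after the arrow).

aa->; ba->a; baa->

  | baaaabbbaa => aabbbaa => bbbaa => bb
  | bbbbbbbab => bbbbbbab => bbbbbab => bbbbab => bbbab => bbab => bab => ab
  | aba => aa => ε
  | bab => ab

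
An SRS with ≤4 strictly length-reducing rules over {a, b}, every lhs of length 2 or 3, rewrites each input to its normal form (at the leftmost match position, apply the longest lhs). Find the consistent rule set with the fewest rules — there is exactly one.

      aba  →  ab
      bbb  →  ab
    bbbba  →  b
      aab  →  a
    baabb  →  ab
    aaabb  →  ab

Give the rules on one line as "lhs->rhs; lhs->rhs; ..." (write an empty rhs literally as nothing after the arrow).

  | aba => ab
  | bbb => ab
  | bbbba => abba => aaa => ba => b
  | aab => bb => a

aa->b; ba->b; bb->a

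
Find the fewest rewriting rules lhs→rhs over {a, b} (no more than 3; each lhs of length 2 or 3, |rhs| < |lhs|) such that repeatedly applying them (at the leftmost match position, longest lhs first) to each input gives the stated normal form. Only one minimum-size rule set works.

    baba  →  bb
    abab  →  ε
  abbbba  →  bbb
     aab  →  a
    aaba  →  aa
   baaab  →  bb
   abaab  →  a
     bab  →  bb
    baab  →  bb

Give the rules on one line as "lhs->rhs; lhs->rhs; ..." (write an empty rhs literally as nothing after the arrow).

ab->; ba->b

  | baba => bba => bb
  | abab => ab => ε
  | abbbba => bbba => bbb
  | aab => a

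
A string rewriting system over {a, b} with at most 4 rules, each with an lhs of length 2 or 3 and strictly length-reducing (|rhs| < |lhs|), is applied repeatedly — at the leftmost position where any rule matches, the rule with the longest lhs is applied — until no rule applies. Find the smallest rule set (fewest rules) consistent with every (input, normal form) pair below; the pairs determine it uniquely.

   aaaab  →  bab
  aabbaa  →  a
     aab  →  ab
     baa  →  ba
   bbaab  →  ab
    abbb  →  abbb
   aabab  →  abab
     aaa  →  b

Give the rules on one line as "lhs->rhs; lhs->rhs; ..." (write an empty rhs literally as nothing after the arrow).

  | aaaab => bab
  | aabbaa => abbaa => aa => a
  | aab => ab
  | baa => ba

aa->a; aaa->b; bba->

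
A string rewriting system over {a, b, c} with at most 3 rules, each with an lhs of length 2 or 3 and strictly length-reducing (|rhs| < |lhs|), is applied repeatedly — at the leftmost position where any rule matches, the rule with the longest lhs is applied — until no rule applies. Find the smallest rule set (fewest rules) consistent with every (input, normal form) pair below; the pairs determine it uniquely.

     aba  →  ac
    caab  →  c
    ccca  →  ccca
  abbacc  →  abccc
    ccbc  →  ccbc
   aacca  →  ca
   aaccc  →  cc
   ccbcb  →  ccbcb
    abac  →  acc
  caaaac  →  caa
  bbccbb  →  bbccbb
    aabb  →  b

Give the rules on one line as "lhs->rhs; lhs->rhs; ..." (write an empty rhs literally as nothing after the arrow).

aab->; aac->; ba->c

  | aba => ac
  | caab => c
  | ccca
  | abbacc => abccc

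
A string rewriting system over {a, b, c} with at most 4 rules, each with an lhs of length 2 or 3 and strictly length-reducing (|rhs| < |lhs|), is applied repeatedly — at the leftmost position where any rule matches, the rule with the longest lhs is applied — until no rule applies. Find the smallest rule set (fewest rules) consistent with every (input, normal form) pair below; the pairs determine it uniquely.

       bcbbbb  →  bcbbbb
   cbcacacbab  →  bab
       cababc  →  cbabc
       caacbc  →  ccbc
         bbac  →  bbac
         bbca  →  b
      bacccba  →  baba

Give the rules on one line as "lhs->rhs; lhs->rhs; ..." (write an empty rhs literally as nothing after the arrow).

bca->; ca->c; ccc->

  | bcbbbb
  | cbcacacbab => ccacbab => cccbab => bab
  | cababc => cbabc
  | caacbc => cacbc => ccbc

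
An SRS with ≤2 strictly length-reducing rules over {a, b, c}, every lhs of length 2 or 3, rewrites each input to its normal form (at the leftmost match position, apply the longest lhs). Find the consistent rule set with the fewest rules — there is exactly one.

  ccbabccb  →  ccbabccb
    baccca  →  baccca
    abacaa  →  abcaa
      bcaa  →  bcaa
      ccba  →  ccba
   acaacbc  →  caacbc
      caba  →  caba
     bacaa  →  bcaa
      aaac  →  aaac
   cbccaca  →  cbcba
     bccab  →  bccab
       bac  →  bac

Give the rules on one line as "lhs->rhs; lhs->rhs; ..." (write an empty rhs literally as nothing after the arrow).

aca->ca; cac->b

  | ccbabccb
  | baccca
  | abacaa => abcaa
  | bcaa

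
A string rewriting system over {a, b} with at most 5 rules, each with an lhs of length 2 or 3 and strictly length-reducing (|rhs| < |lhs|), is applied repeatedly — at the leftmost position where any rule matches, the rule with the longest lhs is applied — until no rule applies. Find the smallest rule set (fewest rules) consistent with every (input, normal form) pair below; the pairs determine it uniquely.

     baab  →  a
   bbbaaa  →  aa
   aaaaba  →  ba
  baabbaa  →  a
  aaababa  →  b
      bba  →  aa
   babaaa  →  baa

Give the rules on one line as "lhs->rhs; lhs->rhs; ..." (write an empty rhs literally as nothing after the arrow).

  | baab => bb => a
  | bbbaaa => abaaa => aa
  | aaaaba => aaaba => aaba => ba
  | baabbaa => bbbaa => abaa => a

aaa->aa; aab->b; aba->; bb->a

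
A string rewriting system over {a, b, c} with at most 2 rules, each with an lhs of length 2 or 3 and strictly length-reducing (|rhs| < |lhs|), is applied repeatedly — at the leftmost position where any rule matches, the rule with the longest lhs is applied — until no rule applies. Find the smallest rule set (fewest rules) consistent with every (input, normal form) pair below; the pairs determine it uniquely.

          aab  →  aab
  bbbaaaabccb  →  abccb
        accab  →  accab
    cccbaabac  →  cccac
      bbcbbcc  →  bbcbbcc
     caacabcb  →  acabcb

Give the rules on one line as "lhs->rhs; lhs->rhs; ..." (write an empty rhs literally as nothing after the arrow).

  | aab
  | bbbaaaabccb => bbaaabccb => baabccb => abccb
  | accab
  | cccbaabac => cccabac => cccac

ba->; caa->a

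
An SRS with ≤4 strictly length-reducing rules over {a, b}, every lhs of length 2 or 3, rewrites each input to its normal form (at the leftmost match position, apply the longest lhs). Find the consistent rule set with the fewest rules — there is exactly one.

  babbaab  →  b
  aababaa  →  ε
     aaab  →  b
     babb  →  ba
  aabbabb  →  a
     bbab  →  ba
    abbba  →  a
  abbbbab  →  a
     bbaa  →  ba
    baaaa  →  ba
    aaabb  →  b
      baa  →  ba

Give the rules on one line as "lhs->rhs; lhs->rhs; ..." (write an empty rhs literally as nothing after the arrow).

  | babbaab => babaab => baaab => bb => b
  | aababaa => ababaa => aabaa => abaa => aaa => ε
  | aaab => b
  | babb => bab => ba

aa->a; aaa->; ab->a; bb->b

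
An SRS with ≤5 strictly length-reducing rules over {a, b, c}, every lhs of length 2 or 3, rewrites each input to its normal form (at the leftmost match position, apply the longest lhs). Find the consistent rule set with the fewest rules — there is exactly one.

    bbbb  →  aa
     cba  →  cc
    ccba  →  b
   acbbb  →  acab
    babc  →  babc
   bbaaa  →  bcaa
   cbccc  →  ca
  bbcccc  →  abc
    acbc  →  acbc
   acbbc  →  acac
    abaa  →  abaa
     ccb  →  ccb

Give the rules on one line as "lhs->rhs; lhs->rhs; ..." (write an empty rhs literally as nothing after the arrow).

  | bbbb => abb => aa
  | cba => cc
  | ccba => ccc => b
  | acbbb => acab

bb->a; bba->bc; cba->cc; ccc->b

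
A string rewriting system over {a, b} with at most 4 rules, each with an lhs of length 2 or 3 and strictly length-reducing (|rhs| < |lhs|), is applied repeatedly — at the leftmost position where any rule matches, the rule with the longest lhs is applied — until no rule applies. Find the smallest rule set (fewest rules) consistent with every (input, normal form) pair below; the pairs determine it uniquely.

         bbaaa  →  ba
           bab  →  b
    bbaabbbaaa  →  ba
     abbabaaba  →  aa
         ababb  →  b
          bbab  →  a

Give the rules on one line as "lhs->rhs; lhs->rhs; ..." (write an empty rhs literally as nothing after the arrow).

  | bbaaa => aaaa => ba
  | bab => b
  | bbaabbbaaa => aaabbbaaa => bbbbaaa => abbaaa => baaa => ba
  | abbabaaba => babaaba => baaba => bba => aa

aaa->b; ab->; baa->b; bb->a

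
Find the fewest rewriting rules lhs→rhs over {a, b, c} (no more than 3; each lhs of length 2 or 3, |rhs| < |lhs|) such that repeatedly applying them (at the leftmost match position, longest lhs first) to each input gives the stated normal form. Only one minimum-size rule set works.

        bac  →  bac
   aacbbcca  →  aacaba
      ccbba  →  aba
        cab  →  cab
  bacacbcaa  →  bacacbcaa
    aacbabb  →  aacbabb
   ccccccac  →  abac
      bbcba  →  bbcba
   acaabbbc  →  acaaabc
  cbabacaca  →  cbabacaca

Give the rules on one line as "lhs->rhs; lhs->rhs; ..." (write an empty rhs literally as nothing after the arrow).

  | bac
  | aacbbcca => aacbbba => aacaba
  | ccbba => bbba => aba
  | cab

bbb->ab; cc->b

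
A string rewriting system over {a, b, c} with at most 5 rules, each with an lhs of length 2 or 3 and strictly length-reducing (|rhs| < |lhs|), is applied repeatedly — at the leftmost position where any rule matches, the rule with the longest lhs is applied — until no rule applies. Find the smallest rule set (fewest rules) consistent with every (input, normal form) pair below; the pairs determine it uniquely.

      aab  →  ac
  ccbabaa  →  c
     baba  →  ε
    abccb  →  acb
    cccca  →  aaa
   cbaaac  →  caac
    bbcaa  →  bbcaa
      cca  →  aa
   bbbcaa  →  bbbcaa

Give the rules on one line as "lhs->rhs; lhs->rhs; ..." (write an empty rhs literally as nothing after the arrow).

  | aab => ac
  | ccbabaa => ababaa => cbbaa => cba => c
  | baba => ba => ε
  | abccb => cccb => acb

ab->c; aba->cb; ba->; cc->a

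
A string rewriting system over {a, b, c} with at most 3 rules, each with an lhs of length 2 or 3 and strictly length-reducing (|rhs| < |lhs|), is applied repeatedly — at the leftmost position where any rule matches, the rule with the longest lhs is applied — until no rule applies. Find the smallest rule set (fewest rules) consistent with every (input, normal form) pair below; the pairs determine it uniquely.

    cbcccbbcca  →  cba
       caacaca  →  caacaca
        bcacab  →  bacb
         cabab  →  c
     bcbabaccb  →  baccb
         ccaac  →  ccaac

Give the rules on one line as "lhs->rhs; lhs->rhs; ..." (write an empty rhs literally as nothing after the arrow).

  | cbcccbbcca => cbccbbcca => cbcbbcca => cbbbcca => cbcca => cbca => cba
  | caacaca
  | bcacab => bacab => bacb
  | cabab => cbab => cbb => c

ab->b; bb->; bc->b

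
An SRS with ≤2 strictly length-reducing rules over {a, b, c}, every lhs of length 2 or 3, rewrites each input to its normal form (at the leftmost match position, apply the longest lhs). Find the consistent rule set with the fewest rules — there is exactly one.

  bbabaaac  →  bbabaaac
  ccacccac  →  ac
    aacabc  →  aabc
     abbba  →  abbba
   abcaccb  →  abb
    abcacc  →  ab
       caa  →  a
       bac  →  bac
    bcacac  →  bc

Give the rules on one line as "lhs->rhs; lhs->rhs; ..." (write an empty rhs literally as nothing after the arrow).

  | bbabaaac
  | ccacccac => acccac => acac => ac
  | aacabc => aabc
  | abbba

ca->; cc->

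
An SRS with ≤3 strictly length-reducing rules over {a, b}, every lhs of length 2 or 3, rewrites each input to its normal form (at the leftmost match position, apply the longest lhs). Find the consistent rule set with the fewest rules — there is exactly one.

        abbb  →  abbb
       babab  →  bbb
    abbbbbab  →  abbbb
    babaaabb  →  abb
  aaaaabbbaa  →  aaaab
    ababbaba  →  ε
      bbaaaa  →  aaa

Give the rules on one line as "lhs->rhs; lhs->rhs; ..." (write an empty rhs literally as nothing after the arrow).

  | abbb
  | babab => bbb
  | abbbbbab => abbbb
  | babaaabb => bbaabb => abb

aba->b; bba->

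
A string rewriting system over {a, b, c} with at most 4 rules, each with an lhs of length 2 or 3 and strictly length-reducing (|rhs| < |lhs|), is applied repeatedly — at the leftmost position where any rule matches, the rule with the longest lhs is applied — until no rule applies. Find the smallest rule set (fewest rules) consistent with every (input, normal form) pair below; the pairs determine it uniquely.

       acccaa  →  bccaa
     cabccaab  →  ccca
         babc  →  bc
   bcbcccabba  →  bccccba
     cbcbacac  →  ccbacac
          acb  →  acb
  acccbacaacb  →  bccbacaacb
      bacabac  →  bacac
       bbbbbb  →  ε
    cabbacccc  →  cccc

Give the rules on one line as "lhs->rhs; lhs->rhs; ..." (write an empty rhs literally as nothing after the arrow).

  | acccaa => bccaa
  | cabccaab => cccaab => ccca
  | babc => bc
  | bcbcccabba => bccccabba => bccccba

ab->; acc->bc; bb->; cbc->cc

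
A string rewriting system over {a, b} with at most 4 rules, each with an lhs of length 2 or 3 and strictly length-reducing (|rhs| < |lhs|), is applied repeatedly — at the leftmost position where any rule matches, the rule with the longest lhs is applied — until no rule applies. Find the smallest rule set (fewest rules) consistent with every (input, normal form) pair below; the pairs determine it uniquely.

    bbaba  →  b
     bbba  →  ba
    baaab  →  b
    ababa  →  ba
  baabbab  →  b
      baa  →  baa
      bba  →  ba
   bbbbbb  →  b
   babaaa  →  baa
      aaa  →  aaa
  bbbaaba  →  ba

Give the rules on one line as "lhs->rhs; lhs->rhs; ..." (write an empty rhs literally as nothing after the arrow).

ab->b; aba->; bb->b

  | bbaba => baba => b
  | bbba => bba => ba
  | baaab => baab => bab => bb => b
  | ababa => ba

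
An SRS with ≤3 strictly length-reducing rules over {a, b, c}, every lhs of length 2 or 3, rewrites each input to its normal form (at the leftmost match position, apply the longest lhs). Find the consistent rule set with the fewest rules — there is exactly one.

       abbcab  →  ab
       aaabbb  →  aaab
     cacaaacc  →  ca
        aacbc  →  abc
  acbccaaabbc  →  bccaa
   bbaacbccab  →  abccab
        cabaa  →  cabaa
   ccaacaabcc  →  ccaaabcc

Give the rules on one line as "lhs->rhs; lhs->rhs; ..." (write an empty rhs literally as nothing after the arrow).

ac->; bb->

  | abbcab => acab => ab
  | aaabbb => aaab
  | cacaaacc => caaacc => caac => ca
  | aacbc => abc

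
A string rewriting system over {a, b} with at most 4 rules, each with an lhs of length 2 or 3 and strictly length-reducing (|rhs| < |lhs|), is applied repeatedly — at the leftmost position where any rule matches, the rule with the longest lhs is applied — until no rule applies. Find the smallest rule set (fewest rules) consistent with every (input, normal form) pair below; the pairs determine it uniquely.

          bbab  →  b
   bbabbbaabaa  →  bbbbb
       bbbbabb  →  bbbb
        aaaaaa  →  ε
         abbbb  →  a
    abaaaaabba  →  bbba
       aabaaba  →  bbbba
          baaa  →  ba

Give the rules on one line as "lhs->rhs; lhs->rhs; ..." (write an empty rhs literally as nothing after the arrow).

aa->; aab->bb; ab->a; bab->

  | bbab => b
  | bbabbbaabaa => bbbaabaa => bbbbbaa => bbbbb
  | bbbbabb => bbbb
  | aaaaaa => aaaa => aa => ε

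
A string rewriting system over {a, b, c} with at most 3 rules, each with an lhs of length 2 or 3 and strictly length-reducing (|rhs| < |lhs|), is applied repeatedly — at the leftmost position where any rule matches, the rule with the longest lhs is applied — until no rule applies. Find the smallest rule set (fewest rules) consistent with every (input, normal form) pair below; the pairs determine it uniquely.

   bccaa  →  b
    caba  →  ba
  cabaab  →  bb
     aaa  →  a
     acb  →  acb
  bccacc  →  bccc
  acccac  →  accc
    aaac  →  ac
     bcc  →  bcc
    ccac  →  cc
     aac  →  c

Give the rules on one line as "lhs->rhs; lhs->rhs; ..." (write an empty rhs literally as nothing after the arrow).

  | bccaa => bca => b
  | caba => ba
  | cabaab => baab => bb
  | aaa => a

aa->; ca->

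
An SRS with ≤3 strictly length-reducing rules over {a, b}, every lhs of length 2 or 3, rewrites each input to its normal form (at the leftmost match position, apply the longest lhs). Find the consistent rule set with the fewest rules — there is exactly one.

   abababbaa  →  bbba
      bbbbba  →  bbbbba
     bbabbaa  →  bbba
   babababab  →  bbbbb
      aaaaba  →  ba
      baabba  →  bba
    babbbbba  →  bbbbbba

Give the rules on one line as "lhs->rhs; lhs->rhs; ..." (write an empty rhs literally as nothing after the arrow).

  | abababbaa => bababbaa => bbabbaa => bbbbaa => bbba
  | bbbbba
  | bbabbaa => bbbbaa => bbba
  | babababab => bbababab => bbbabab => bbbbab => bbbbb

ab->b; baa->a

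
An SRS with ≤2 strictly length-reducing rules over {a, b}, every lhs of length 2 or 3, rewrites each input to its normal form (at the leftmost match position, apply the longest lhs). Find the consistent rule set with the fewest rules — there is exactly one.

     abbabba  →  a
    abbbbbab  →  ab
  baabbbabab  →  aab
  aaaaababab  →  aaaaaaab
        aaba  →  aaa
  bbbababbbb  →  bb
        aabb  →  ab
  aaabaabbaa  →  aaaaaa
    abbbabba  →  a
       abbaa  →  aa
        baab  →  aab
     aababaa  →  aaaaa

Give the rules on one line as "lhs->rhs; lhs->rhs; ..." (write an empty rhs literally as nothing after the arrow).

  | abbabba => babba => abba => ba => a
  | abbbbbab => bbbbab => bbbab => bbab => bab => ab
  | baabbbabab => aabbbabab => abbabab => babab => abab => aab
  | aaaaababab => aaaaaabab => aaaaaaab

abb->b; ba->a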